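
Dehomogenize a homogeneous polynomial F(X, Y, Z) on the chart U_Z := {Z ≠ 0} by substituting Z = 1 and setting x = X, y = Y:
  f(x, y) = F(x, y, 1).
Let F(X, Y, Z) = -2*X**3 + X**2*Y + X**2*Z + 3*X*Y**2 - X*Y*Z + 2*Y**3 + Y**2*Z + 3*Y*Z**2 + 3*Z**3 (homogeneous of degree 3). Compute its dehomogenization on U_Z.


f(x, y) = -2*x**3 + x**2*y + x**2 + 3*x*y**2 - x*y + 2*y**3 + y**2 + 3*y + 3

On U_Z we set Z = 1. Each monomial c·X^i·Y^j·Z^k in F becomes c·x^i·y^j·1^k = c·x^i·y^j.
Substituting Z = 1: F(X, Y, 1) = -2*x**3 + x**2*y + x**2 + 3*x*y**2 - x*y + 2*y**3 + y**2 + 3*y + 3.
Note: deg(f) ≤ deg(F) = 3; strict inequality happens when F is divisible by Z (lost terms).


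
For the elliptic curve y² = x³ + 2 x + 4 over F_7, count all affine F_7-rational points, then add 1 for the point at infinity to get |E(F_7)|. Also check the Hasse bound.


Affine points = {(0, 2), (0, 5), (1, 0), (2, 3), (2, 4), (3, 3), (3, 4), (6, 1), (6, 6)}; affine count = 9; |E(F_7)| = 10.

Discriminant check: Δ ∝ 4a³ + 27b² = 4·2³ + 27·4² = 4·8 + 27·16 ≡ 2 (mod 7). Nonzero ⇒ E is nonsingular.
For each x ∈ F_7, compute rhs = x³ + 2·x + 4 mod 7, then count y ∈ F_7 with y² ≡ rhs.
  x = 0: rhs = 4, matching y values: 2, 5 (2 points).
  x = 1: rhs = 0, matching y values: 0 (1 points).
  x = 2: rhs = 2, matching y values: 3, 4 (2 points).
  x = 3: rhs = 2, matching y values: 3, 4 (2 points).
  x = 4: rhs = 6, matching y values: none (0 points).
  x = 5: rhs = 6, matching y values: none (0 points).
  x = 6: rhs = 1, matching y values: 1, 6 (2 points).
Total affine count: 9.
Full point count |E(F_7)| = 9 + 1 = 10.
Hasse bound: |10 − (7+1)| = |2| = 2 ≤ 2√7 ≈ 5.2915 ✓.


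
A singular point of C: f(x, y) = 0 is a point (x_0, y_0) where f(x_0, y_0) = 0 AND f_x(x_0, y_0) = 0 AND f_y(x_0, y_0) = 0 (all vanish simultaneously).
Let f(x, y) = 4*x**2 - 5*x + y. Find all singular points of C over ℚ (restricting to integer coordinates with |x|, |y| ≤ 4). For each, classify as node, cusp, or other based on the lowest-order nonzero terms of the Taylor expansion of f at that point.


No singular points in the scanned grid; C is smooth there.

Compute partial derivatives:
  f_x = 8*x - 5.
  f_y = 1.
f_y = 1 is a nonzero constant, so f_y never vanishes: no point (x, y) can satisfy f = f_x = f_y = 0. In particular no (x, y) ∈ {−4, ..., 4}² is singular; the curve is smooth.


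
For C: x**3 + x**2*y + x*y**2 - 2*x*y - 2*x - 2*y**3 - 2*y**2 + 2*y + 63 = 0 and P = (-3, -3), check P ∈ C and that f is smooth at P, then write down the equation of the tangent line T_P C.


Tangent line at P: 58*x - 7*y + 153 = 0.

Step 1: f(-3, -3) = 0, so P lies on C.
Step 2: partial derivatives
  f_x(x, y) = 3*x**2 + 2*x*y + y**2 - 2*y - 2, f_y(x, y) = x**2 + 2*x*y - 2*x - 6*y**2 - 4*y + 2.
  f_x(P) = 58, f_y(P) = -7 (gradient nonzero, so P is smooth).
Step 3: tangent line at P: 58·(x − -3) + -7·(y − -3) = 0.
Expanding: 58*x - 7*y + 153 = 0.


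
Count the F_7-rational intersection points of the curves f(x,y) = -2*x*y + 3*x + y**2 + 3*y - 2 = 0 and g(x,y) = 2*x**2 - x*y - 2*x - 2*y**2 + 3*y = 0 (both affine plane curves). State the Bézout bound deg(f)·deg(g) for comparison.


Common zeros: ∅; count = 0; Bézout bound = 4.

deg(f) = 2, deg(g) = 2, so Bézout bound = 4.
Scan x ∈ F_7. For each x, list the y ∈ F_7 with f(x, y) ≡ 0 and those with g(x, y) ≡ 0 (mod 7); the common zeros in that column are the intersection.
  x = 0: f ≡ 0 at y ∈ ∅; g ≡ 0 at y ∈ {0, 5}; common: ∅.
  x = 1: f ≡ 0 at y ∈ {2, 4}; g ≡ 0 at y ∈ {0, 1}; common: ∅.
  x = 2: f ≡ 0 at y ∈ ∅; g ≡ 0 at y ∈ ∅; common: ∅.
  x = 3: f ≡ 0 at y ∈ {0, 3}; g ≡ 0 at y ∈ ∅; common: ∅.
  x = 4: f ≡ 0 at y ∈ ∅; g ≡ 0 at y ∈ {1, 2}; common: ∅.
  x = 5: f ≡ 0 at y ∈ {1, 6}; g ≡ 0 at y ∈ {2, 4}; common: ∅.
  x = 6: f ≡ 0 at y ∈ ∅; g ≡ 0 at y ∈ ∅; common: ∅.
Collecting: common zeros = ∅, so the count is 0.
Comparison with the Bézout bound: 0 ≤ 4 = deg(f)·deg(g), as expected for curves with no common component (the affine F_7-count falls short of the bound because intersections may lie at infinity, over extension fields, or carry multiplicity).


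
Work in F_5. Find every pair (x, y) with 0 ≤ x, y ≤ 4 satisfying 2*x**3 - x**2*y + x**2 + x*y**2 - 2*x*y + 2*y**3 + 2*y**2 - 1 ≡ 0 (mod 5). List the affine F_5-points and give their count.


Affine F_5-points: {(2, 2), (2, 3), (3, 4), (4, 2)}; count = 4.

For each of the 25 pairs (x, y) ∈ F_5², evaluate f(x, y) mod 5. Record the zeros.
  x = 0: [0↦4, 1↦3, 2↦3, 3↦1, 4↦4]  zeros at y ∈ ∅
  x = 1: [0↦2, 1↦4, 2↦4, 3↦4, 4↦1]  zeros at y ∈ ∅
  x = 2: [0↦4, 1↦2, 2↦0, 3↦0, 4↦4]  zeros at y ∈ {2, 3}
  x = 3: [0↦2, 1↦4, 2↦3, 3↦1, 4↦0]  zeros at y ∈ {4}
  x = 4: [0↦3, 1↦2, 2↦0, 3↦4, 4↦1]  zeros at y ∈ {2}
Collecting zeros: affine points = {(2, 2), (2, 3), (3, 4), (4, 2)}.
Total count |C(F_5)_aff| = 4.


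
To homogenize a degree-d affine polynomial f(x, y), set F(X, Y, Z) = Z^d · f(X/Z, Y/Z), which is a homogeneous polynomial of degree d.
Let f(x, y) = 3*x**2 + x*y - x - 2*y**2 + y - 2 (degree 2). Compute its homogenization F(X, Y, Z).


F(X, Y, Z) = 3*X**2 + X*Y - X*Z - 2*Y**2 + Y*Z - 2*Z**2

deg(f) = 2.
Substitute x = X/Z, y = Y/Z into f, then multiply by Z^2.
  monomial 3·x^2·y^0 ↦ 3·X^2·Y^0·Z^0.
  monomial 1·x^1·y^1 ↦ 1·X^1·Y^1·Z^0.
  monomial -1·x^1·y^0 ↦ -1·X^1·Y^0·Z^1.
  monomial -2·x^0·y^2 ↦ -2·X^0·Y^2·Z^0.
  monomial 1·x^0·y^1 ↦ 1·X^0·Y^1·Z^1.
  monomial -2·x^0·y^0 ↦ -2·X^0·Y^0·Z^2.
Collecting: F(X, Y, Z) = 3*X**2 + X*Y - X*Z - 2*Y**2 + Y*Z - 2*Z**2.


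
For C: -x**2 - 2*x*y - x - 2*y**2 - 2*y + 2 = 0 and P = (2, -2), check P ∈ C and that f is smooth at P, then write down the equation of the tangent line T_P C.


Tangent line at P: -x + 2*y + 6 = 0.

Step 1: f(2, -2) = 0, so P lies on C.
Step 2: partial derivatives
  f_x(x, y) = -2*x - 2*y - 1, f_y(x, y) = -2*x - 4*y - 2.
  f_x(P) = -1, f_y(P) = 2 (gradient nonzero, so P is smooth).
Step 3: tangent line at P: -1·(x − 2) + 2·(y − -2) = 0.
Expanding: -x + 2*y + 6 = 0.


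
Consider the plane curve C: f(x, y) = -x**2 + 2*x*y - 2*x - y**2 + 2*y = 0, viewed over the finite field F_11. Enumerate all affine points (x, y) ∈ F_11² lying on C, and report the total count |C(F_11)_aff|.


Affine F_11-points: {(0, 0), (0, 2), (1, 1), (1, 3), (2, 2), (2, 4), (3, 3), (3, 5), (4, 4), (4, 6), (5, 5), (5, 7), (6, 6), (6, 8), (7, 7), (7, 9), (8, 8), (8, 10), (9, 0), (9, 9), (10, 1), (10, 10)}; count = 22.

For each of the 121 pairs (x, y) ∈ F_11², evaluate f(x, y) mod 11. Record the zeros.
  x = 0: [0↦0, 1↦1, 2↦0, 3↦8, 4↦3, 5↦7, 6↦9, 7↦9, 8↦7, 9↦3, 10↦8]  zeros at y ∈ {0, 2}
  x = 1: [0↦8, 1↦0, 2↦1, 3↦0, 4↦8, 5↦3, 6↦7, 7↦9, 8↦9, 9↦7, 10↦3]  zeros at y ∈ {1, 3}
  x = 2: [0↦3, 1↦8, 2↦0, 3↦1, 4↦0, 5↦8, 6↦3, 7↦7, 8↦9, 9↦9, 10↦7]  zeros at y ∈ {2, 4}
  x = 3: [0↦7, 1↦3, 2↦8, 3↦0, 4↦1, 5↦0, 6↦8, 7↦3, 8↦7, 9↦9, 10↦9]  zeros at y ∈ {3, 5}
  x = 4: [0↦9, 1↦7, 2↦3, 3↦8, 4↦0, 5↦1, 6↦0, 7↦8, 8↦3, 9↦7, 10↦9]  zeros at y ∈ {4, 6}
  x = 5: [0↦9, 1↦9, 2↦7, 3↦3, 4↦8, 5↦0, 6↦1, 7↦0, 8↦8, 9↦3, 10↦7]  zeros at y ∈ {5, 7}
  x = 6: [0↦7, 1↦9, 2↦9, 3↦7, 4↦3, 5↦8, 6↦0, 7↦1, 8↦0, 9↦8, 10↦3]  zeros at y ∈ {6, 8}
  x = 7: [0↦3, 1↦7, 2↦9, 3↦9, 4↦7, 5↦3, 6↦8, 7↦0, 8↦1, 9↦0, 10↦8]  zeros at y ∈ {7, 9}
  x = 8: [0↦8, 1↦3, 2↦7, 3↦9, 4↦9, 5↦7, 6↦3, 7↦8, 8↦0, 9↦1, 10↦0]  zeros at y ∈ {8, 10}
  x = 9: [0↦0, 1↦8, 2↦3, 3↦7, 4↦9, 5↦9, 6↦7, 7↦3, 8↦8, 9↦0, 10↦1]  zeros at y ∈ {0, 9}
  x = 10: [0↦1, 1↦0, 2↦8, 3↦3, 4↦7, 5↦9, 6↦9, 7↦7, 8↦3, 9↦8, 10↦0]  zeros at y ∈ {1, 10}
Collecting zeros: affine points = {(0, 0), (0, 2), (1, 1), (1, 3), (2, 2), (2, 4), (3, 3), (3, 5), (4, 4), (4, 6), (5, 5), (5, 7), (6, 6), (6, 8), (7, 7), (7, 9), (8, 8), (8, 10), (9, 0), (9, 9), (10, 1), (10, 10)}.
Total count |C(F_11)_aff| = 22.


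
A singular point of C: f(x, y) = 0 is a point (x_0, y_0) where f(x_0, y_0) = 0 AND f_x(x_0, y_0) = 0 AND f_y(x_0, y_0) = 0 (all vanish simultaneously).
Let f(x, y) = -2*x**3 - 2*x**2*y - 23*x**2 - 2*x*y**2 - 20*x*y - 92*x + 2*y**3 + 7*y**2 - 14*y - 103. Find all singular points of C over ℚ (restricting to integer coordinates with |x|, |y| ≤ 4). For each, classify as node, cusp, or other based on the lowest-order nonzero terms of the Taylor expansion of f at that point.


Singular points: {(-3, -2)}; classification: node.

Compute partial derivatives:
  f_x = -6*x**2 - 4*x*y - 46*x - 2*y**2 - 20*y - 92.
  f_y = -2*x**2 - 4*x*y - 20*x + 6*y**2 + 14*y - 14.
Scan x_0 ∈ {−4, ..., 4}. For each x_0, f_y(x_0, y) is a polynomial in y; find its integer roots y ∈ {−4, ..., 4}, then test f_x and f at those candidates.
  x = -4: f_y(-4, y) = 6*y**2 + 30*y + 34; no integer root y with |y| ≤ 4.
  x = -3: f_y(-3, y) = 6*y**2 + 26*y + 28; vanishes at y ∈ {-2}. (-3, -2): f_x = 0, f = 0 — SINGULAR.
  x = -2: f_y(-2, y) = 6*y**2 + 22*y + 18; no integer root y with |y| ≤ 4.
  x = -1: f_y(-1, y) = 6*y**2 + 18*y + 4; no integer root y with |y| ≤ 4.
  x = 0: f_y(0, y) = 6*y**2 + 14*y - 14; no integer root y with |y| ≤ 4.
  x = 1: f_y(1, y) = 6*y**2 + 10*y - 36; no integer root y with |y| ≤ 4.
  x = 2: f_y(2, y) = 6*y**2 + 6*y - 62; no integer root y with |y| ≤ 4.
  x = 3: f_y(3, y) = 6*y**2 + 2*y - 92; no integer root y with |y| ≤ 4.
  x = 4: f_y(4, y) = 6*y**2 - 2*y - 126; no integer root y with |y| ≤ 4.
Only singular point on the grid: (-3, -2).
Classify: substitute x = -3 + u, y = -2 + v and expand: f = -2*u**3 - 2*u**2*v - u**2 - 2*u*v**2 + 2*v**3 + v**2.
No constant or linear terms (consistent with a singular point). Quadratic part: -u**2 + v**2. Cubic part: -2*u**3 - 2*u**2*v - 2*u*v**2 + 2*v**3.
The quadratic part v**2 - u**2 = (v − u)(v + u) splits into two distinct linear factors, so there are two distinct tangent lines y − -2 = ±(x − -3) — this is a node (ordinary double point).
Classification: node.


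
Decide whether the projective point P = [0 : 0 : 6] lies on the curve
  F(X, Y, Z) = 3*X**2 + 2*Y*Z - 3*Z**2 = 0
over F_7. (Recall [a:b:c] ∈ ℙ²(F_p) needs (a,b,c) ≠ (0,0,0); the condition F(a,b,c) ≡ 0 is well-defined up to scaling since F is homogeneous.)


F(0,0,6) ≡ 4 (mod 7); P is NOT on the curve.

Evaluate F(0, 0, 6) term-by-term (mod 7).
  3*X**2 ↦ 3·0·1·1 = 0
  2*Y*Z ↦ 2·1·0·6 = 0
  -3*Z**2 ↦ -3·1·1·36 = -108
Sum: F(0, 0, 6) = (0) + (0) + (-108) = -108.
Reducing mod 7: -108 ≡ 4 (mod 7).
Since F(a, b, c) ≡ 4 ≠ 0 (mod 7), P does NOT lie on the curve.


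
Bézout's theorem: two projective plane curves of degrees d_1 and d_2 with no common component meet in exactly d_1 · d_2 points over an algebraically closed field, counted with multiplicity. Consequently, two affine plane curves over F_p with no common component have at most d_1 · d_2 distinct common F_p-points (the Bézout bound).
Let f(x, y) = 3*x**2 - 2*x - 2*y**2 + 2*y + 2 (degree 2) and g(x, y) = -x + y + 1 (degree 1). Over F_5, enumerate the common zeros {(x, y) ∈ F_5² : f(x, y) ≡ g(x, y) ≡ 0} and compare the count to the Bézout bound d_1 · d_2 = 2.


Common zeros: {(2, 1), (4, 3)}; count = 2; Bézout bound = 2.

deg(f) = 2, deg(g) = 1, so Bézout bound = 2.
Scan x ∈ F_5. For each x, list the y ∈ F_5 with f(x, y) ≡ 0 and those with g(x, y) ≡ 0 (mod 5); the common zeros in that column are the intersection.
  x = 0: f ≡ 0 at y ∈ {3}; g ≡ 0 at y ∈ {4}; common: ∅.
  x = 1: f ≡ 0 at y ∈ ∅; g ≡ 0 at y ∈ {0}; common: ∅.
  x = 2: f ≡ 0 at y ∈ {0, 1}; g ≡ 0 at y ∈ {1}; common: {1}.
  x = 3: f ≡ 0 at y ∈ ∅; g ≡ 0 at y ∈ {2}; common: ∅.
  x = 4: f ≡ 0 at y ∈ {3}; g ≡ 0 at y ∈ {3}; common: {3}.
Collecting: common zeros = {(2, 1), (4, 3)}, so the count is 2.
Comparison with the Bézout bound: 2 ≤ 2 = deg(f)·deg(g), as expected for curves with no common component (the bound is attained).


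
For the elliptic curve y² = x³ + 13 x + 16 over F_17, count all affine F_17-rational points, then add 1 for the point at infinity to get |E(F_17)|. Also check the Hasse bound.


Affine points = {(0, 4), (0, 13), (1, 8), (1, 9), (2, 4), (2, 13), (4, 8), (4, 9), (5, 6), (5, 11), (6, 2), (6, 15), (7, 5), (7, 12), (12, 8), (12, 9), (13, 6), (13, 11), (14, 1), (14, 16), (15, 4), (15, 13), (16, 6), (16, 11)}; affine count = 24; |E(F_17)| = 25.

Discriminant check: Δ ∝ 4a³ + 27b² = 4·13³ + 27·16² = 4·2197 + 27·256 ≡ 9 (mod 17). Nonzero ⇒ E is nonsingular.
For each x ∈ F_17, compute rhs = x³ + 13·x + 16 mod 17, then count y ∈ F_17 with y² ≡ rhs.
  x = 0: rhs = 16, matching y values: 4, 13 (2 points).
  x = 1: rhs = 13, matching y values: 8, 9 (2 points).
  x = 2: rhs = 16, matching y values: 4, 13 (2 points).
  x = 3: rhs = 14, matching y values: none (0 points).
  x = 4: rhs = 13, matching y values: 8, 9 (2 points).
  x = 5: rhs = 2, matching y values: 6, 11 (2 points).
  x = 6: rhs = 4, matching y values: 2, 15 (2 points).
  x = 7: rhs = 8, matching y values: 5, 12 (2 points).
  x = 8: rhs = 3, matching y values: none (0 points).
  x = 9: rhs = 12, matching y values: none (0 points).
  x = 10: rhs = 7, matching y values: none (0 points).
  x = 11: rhs = 11, matching y values: none (0 points).
  x = 12: rhs = 13, matching y values: 8, 9 (2 points).
  x = 13: rhs = 2, matching y values: 6, 11 (2 points).
  x = 14: rhs = 1, matching y values: 1, 16 (2 points).
  x = 15: rhs = 16, matching y values: 4, 13 (2 points).
  x = 16: rhs = 2, matching y values: 6, 11 (2 points).
Total affine count: 24.
Full point count |E(F_17)| = 24 + 1 = 25.
Hasse bound: |25 − (17+1)| = |7| = 7 ≤ 2√17 ≈ 8.2462 ✓.


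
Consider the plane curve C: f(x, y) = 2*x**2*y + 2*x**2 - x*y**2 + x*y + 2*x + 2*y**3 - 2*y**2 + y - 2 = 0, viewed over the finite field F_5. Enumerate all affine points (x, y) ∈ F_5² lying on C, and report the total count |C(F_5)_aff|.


Affine F_5-points: {(1, 1), (2, 0)}; count = 2.

For each of the 25 pairs (x, y) ∈ F_5², evaluate f(x, y) mod 5. Record the zeros.
  x = 0: [0↦3, 1↦4, 2↦3, 3↦2, 4↦3]  zeros at y ∈ ∅
  x = 1: [0↦2, 1↦0, 2↦4, 3↦1, 4↦3]  zeros at y ∈ {1}
  x = 2: [0↦0, 1↦4, 2↦2, 3↦1, 4↦3]  zeros at y ∈ {0}
  x = 3: [0↦2, 1↦1, 2↦2, 3↦2, 4↦3]  zeros at y ∈ ∅
  x = 4: [0↦3, 1↦1, 2↦4, 3↦4, 4↦3]  zeros at y ∈ ∅
Collecting zeros: affine points = {(1, 1), (2, 0)}.
Total count |C(F_5)_aff| = 2.


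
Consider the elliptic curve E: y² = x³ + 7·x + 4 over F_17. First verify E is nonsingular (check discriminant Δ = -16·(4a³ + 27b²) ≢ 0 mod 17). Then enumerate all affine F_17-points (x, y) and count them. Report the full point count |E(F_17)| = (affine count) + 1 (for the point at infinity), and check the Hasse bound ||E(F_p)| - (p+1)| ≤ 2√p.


Affine points = {(0, 2), (0, 15), (2, 3), (2, 14), (3, 1), (3, 16), (11, 1), (11, 16), (15, 4), (15, 13), (16, 8), (16, 9)}; affine count = 12; |E(F_17)| = 13.

Discriminant check: Δ ∝ 4a³ + 27b² = 4·7³ + 27·4² = 4·343 + 27·16 ≡ 2 (mod 17). Nonzero ⇒ E is nonsingular.
For each x ∈ F_17, compute rhs = x³ + 7·x + 4 mod 17, then count y ∈ F_17 with y² ≡ rhs.
  x = 0: rhs = 4, matching y values: 2, 15 (2 points).
  x = 1: rhs = 12, matching y values: none (0 points).
  x = 2: rhs = 9, matching y values: 3, 14 (2 points).
  x = 3: rhs = 1, matching y values: 1, 16 (2 points).
  x = 4: rhs = 11, matching y values: none (0 points).
  x = 5: rhs = 11, matching y values: none (0 points).
  x = 6: rhs = 7, matching y values: none (0 points).
  x = 7: rhs = 5, matching y values: none (0 points).
  x = 8: rhs = 11, matching y values: none (0 points).
  x = 9: rhs = 14, matching y values: none (0 points).
  x = 10: rhs = 3, matching y values: none (0 points).
  x = 11: rhs = 1, matching y values: 1, 16 (2 points).
  x = 12: rhs = 14, matching y values: none (0 points).
  x = 13: rhs = 14, matching y values: none (0 points).
  x = 14: rhs = 7, matching y values: none (0 points).
  x = 15: rhs = 16, matching y values: 4, 13 (2 points).
  x = 16: rhs = 13, matching y values: 8, 9 (2 points).
Total affine count: 12.
Full point count |E(F_17)| = 12 + 1 = 13.
Hasse bound: |13 − (17+1)| = |-5| = 5 ≤ 2√17 ≈ 8.2462 ✓.


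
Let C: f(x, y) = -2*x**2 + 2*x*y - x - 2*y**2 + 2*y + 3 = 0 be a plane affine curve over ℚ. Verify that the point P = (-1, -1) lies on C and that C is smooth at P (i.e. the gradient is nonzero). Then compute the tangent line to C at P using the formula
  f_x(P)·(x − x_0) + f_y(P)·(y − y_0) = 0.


Tangent line at P: x + 4*y + 5 = 0.

Step 1: f(-1, -1) = 0, so P lies on C.
Step 2: partial derivatives
  f_x(x, y) = -4*x + 2*y - 1, f_y(x, y) = 2*x - 4*y + 2.
  f_x(P) = 1, f_y(P) = 4 (gradient nonzero, so P is smooth).
Step 3: tangent line at P: 1·(x − -1) + 4·(y − -1) = 0.
Expanding: x + 4*y + 5 = 0.


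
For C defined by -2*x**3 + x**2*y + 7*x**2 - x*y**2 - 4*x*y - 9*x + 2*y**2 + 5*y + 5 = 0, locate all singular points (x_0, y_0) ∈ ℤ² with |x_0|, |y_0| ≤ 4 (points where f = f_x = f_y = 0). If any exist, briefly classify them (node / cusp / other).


Singular points: {(1, -1)}; classification: cusp.

Compute partial derivatives:
  f_x = -6*x**2 + 2*x*y + 14*x - y**2 - 4*y - 9.
  f_y = x**2 - 2*x*y - 4*x + 4*y + 5.
Scan x_0 ∈ {−4, ..., 4}. For each x_0, f_y(x_0, y) is a polynomial in y; find its integer roots y ∈ {−4, ..., 4}, then test f_x and f at those candidates.
  x = -4: f_y(-4, y) = 12*y + 37; no integer root y with |y| ≤ 4.
  x = -3: f_y(-3, y) = 10*y + 26; no integer root y with |y| ≤ 4.
  x = -2: f_y(-2, y) = 8*y + 17; no integer root y with |y| ≤ 4.
  x = -1: f_y(-1, y) = 6*y + 10; no integer root y with |y| ≤ 4.
  x = 0: f_y(0, y) = 4*y + 5; no integer root y with |y| ≤ 4.
  x = 1: f_y(1, y) = 2*y + 2; vanishes at y ∈ {-1}. (1, -1): f_x = 0, f = 0 — SINGULAR.
  x = 2: f_y(2, y) = 1; no integer root y with |y| ≤ 4.
  x = 3: f_y(3, y) = 2 - 2*y; vanishes at y ∈ {1}. (3, 1): f_x = -20 ≠ 0.
  x = 4: f_y(4, y) = 5 - 4*y; no integer root y with |y| ≤ 4.
Only singular point on the grid: (1, -1).
Classify: substitute x = 1 + u, y = -1 + v and expand: f = -2*u**3 + u**2*v - u*v**2 + v**2.
No constant or linear terms (consistent with a singular point). Quadratic part: v**2. Cubic part: -2*u**3 + u**2*v - u*v**2.
The quadratic part v**2 is a perfect square, so there is a single (double) tangent line v = 0, i.e. y = -1. Restricting the cubic part to that line (v = 0) leaves -2*u**3 ≠ 0, so f is not divisible by v and the branch is v² ≈ 2*u**3 to lowest order — this is a cusp.
Classification: cusp.


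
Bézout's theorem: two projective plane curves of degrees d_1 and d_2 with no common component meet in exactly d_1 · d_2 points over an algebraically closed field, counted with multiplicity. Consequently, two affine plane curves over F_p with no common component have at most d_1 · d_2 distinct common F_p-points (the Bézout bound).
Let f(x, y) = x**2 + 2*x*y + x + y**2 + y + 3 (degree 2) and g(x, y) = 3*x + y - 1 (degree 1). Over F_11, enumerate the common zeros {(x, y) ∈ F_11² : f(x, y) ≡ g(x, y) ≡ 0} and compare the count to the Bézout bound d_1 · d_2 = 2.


Common zeros: {(9, 7)}; count = 1; Bézout bound = 2.

deg(f) = 2, deg(g) = 1, so Bézout bound = 2.
Scan x ∈ F_11. For each x, list the y ∈ F_11 with f(x, y) ≡ 0 and those with g(x, y) ≡ 0 (mod 11); the common zeros in that column are the intersection.
  x = 0: f ≡ 0 at y ∈ {5}; g ≡ 0 at y ∈ {1}; common: ∅.
  x = 1: f ≡ 0 at y ∈ {4}; g ≡ 0 at y ∈ {9}; common: ∅.
  x = 2: f ≡ 0 at y ∈ {3}; g ≡ 0 at y ∈ {6}; common: ∅.
  x = 3: f ≡ 0 at y ∈ {2}; g ≡ 0 at y ∈ {3}; common: ∅.
  x = 4: f ≡ 0 at y ∈ {1}; g ≡ 0 at y ∈ {0}; common: ∅.
  x = 5: f ≡ 0 at y ∈ {0}; g ≡ 0 at y ∈ {8}; common: ∅.
  x = 6: f ≡ 0 at y ∈ {10}; g ≡ 0 at y ∈ {5}; common: ∅.
  x = 7: f ≡ 0 at y ∈ {9}; g ≡ 0 at y ∈ {2}; common: ∅.
  x = 8: f ≡ 0 at y ∈ {8}; g ≡ 0 at y ∈ {10}; common: ∅.
  x = 9: f ≡ 0 at y ∈ {7}; g ≡ 0 at y ∈ {7}; common: {7}.
  x = 10: f ≡ 0 at y ∈ {6}; g ≡ 0 at y ∈ {4}; common: ∅.
Collecting: common zeros = {(9, 7)}, so the count is 1.
Comparison with the Bézout bound: 1 ≤ 2 = deg(f)·deg(g), as expected for curves with no common component (the affine F_11-count falls short of the bound because intersections may lie at infinity, over extension fields, or carry multiplicity).


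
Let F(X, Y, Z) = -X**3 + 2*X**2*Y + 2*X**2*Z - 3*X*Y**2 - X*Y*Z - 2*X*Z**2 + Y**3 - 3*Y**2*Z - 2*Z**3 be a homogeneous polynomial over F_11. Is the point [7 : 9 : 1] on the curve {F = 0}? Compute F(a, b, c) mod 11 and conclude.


F(7,9,1) ≡ 3 (mod 11); P is NOT on the curve.

Evaluate F(7, 9, 1) term-by-term (mod 11).
  -X**3 ↦ -1·343·1·1 = -343
  2*X**2*Y ↦ 2·49·9·1 = 882
  2*X**2*Z ↦ 2·49·1·1 = 98
  -3*X*Y**2 ↦ -3·7·81·1 = -1701
  -X*Y*Z ↦ -1·7·9·1 = -63
  -2*X*Z**2 ↦ -2·7·1·1 = -14
  Y**3 ↦ 1·1·729·1 = 729
  -3*Y**2*Z ↦ -3·1·81·1 = -243
  -2*Z**3 ↦ -2·1·1·1 = -2
Sum: F(7, 9, 1) = (-343) + (882) + (98) + (-1701) + (-63) + (-14) + (729) + (-243) + (-2) = -657.
Reducing mod 11: -657 ≡ 3 (mod 11).
Since F(a, b, c) ≡ 3 ≠ 0 (mod 11), P does NOT lie on the curve.


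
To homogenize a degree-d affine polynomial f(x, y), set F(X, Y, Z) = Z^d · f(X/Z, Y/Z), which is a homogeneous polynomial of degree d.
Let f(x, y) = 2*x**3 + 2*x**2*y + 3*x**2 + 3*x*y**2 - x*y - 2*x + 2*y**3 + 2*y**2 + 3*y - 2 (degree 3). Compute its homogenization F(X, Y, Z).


F(X, Y, Z) = 2*X**3 + 2*X**2*Y + 3*X**2*Z + 3*X*Y**2 - X*Y*Z - 2*X*Z**2 + 2*Y**3 + 2*Y**2*Z + 3*Y*Z**2 - 2*Z**3

deg(f) = 3.
Substitute x = X/Z, y = Y/Z into f, then multiply by Z^3.
  monomial 2·x^3·y^0 ↦ 2·X^3·Y^0·Z^0.
  monomial 2·x^2·y^1 ↦ 2·X^2·Y^1·Z^0.
  monomial 3·x^2·y^0 ↦ 3·X^2·Y^0·Z^1.
  monomial 3·x^1·y^2 ↦ 3·X^1·Y^2·Z^0.
  monomial -1·x^1·y^1 ↦ -1·X^1·Y^1·Z^1.
  monomial -2·x^1·y^0 ↦ -2·X^1·Y^0·Z^2.
  monomial 2·x^0·y^3 ↦ 2·X^0·Y^3·Z^0.
  monomial 2·x^0·y^2 ↦ 2·X^0·Y^2·Z^1.
  monomial 3·x^0·y^1 ↦ 3·X^0·Y^1·Z^2.
  monomial -2·x^0·y^0 ↦ -2·X^0·Y^0·Z^3.
Collecting: F(X, Y, Z) = 2*X**3 + 2*X**2*Y + 3*X**2*Z + 3*X*Y**2 - X*Y*Z - 2*X*Z**2 + 2*Y**3 + 2*Y**2*Z + 3*Y*Z**2 - 2*Z**3.


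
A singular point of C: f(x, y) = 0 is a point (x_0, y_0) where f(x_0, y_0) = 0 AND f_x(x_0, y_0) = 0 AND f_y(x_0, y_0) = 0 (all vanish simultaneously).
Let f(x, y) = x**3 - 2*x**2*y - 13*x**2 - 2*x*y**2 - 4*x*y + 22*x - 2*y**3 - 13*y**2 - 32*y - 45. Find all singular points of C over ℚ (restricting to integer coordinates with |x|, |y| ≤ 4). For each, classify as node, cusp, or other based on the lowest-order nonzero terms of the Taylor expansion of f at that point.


Singular points: {(2, -3)}; classification: node.

Compute partial derivatives:
  f_x = 3*x**2 - 4*x*y - 26*x - 2*y**2 - 4*y + 22.
  f_y = -2*x**2 - 4*x*y - 4*x - 6*y**2 - 26*y - 32.
Scan x_0 ∈ {−4, ..., 4}. For each x_0, f_y(x_0, y) is a polynomial in y; find its integer roots y ∈ {−4, ..., 4}, then test f_x and f at those candidates.
  x = -4: f_y(-4, y) = -6*y**2 - 10*y - 48; no integer root y with |y| ≤ 4.
  x = -3: f_y(-3, y) = -6*y**2 - 14*y - 38; no integer root y with |y| ≤ 4.
  x = -2: f_y(-2, y) = -6*y**2 - 18*y - 32; no integer root y with |y| ≤ 4.
  x = -1: f_y(-1, y) = -6*y**2 - 22*y - 30; no integer root y with |y| ≤ 4.
  x = 0: f_y(0, y) = -6*y**2 - 26*y - 32; no integer root y with |y| ≤ 4.
  x = 1: f_y(1, y) = -6*y**2 - 30*y - 38; no integer root y with |y| ≤ 4.
  x = 2: f_y(2, y) = -6*y**2 - 34*y - 48; vanishes at y ∈ {-3}. (2, -3): f_x = 0, f = 0 — SINGULAR.
  x = 3: f_y(3, y) = -6*y**2 - 38*y - 62; no integer root y with |y| ≤ 4.
  x = 4: f_y(4, y) = -6*y**2 - 42*y - 80; no integer root y with |y| ≤ 4.
Only singular point on the grid: (2, -3).
Classify: substitute x = 2 + u, y = -3 + v and expand: f = u**3 - 2*u**2*v - u**2 - 2*u*v**2 - 2*v**3 + v**2.
No constant or linear terms (consistent with a singular point). Quadratic part: -u**2 + v**2. Cubic part: u**3 - 2*u**2*v - 2*u*v**2 - 2*v**3.
The quadratic part v**2 - u**2 = (v − u)(v + u) splits into two distinct linear factors, so there are two distinct tangent lines y − -3 = ±(x − 2) — this is a node (ordinary double point).
Classification: node.


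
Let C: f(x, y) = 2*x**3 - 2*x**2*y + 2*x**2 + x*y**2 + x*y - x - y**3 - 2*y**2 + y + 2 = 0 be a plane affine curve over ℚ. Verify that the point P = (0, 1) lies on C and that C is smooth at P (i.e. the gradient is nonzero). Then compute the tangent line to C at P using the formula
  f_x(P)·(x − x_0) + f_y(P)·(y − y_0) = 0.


Tangent line at P: x - 6*y + 6 = 0.

Step 1: f(0, 1) = 0, so P lies on C.
Step 2: partial derivatives
  f_x(x, y) = 6*x**2 - 4*x*y + 4*x + y**2 + y - 1, f_y(x, y) = -2*x**2 + 2*x*y + x - 3*y**2 - 4*y + 1.
  f_x(P) = 1, f_y(P) = -6 (gradient nonzero, so P is smooth).
Step 3: tangent line at P: 1·(x − 0) + -6·(y − 1) = 0.
Expanding: x - 6*y + 6 = 0.


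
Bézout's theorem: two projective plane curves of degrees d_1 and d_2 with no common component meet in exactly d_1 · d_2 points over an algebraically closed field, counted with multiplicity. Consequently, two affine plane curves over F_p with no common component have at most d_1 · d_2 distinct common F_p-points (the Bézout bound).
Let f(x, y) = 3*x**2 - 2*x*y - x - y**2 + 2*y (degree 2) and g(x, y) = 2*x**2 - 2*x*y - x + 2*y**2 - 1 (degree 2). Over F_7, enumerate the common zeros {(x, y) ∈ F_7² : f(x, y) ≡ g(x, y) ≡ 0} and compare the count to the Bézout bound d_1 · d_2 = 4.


Common zeros: {(0, 2), (2, 4), (5, 6)}; count = 3; Bézout bound = 4.

deg(f) = 2, deg(g) = 2, so Bézout bound = 4.
Scan x ∈ F_7. For each x, list the y ∈ F_7 with f(x, y) ≡ 0 and those with g(x, y) ≡ 0 (mod 7); the common zeros in that column are the intersection.
  x = 0: f ≡ 0 at y ∈ {0, 2}; g ≡ 0 at y ∈ {2, 5}; common: {2}.
  x = 1: f ≡ 0 at y ∈ {3, 4}; g ≡ 0 at y ∈ {0, 1}; common: ∅.
  x = 2: f ≡ 0 at y ∈ {1, 4}; g ≡ 0 at y ∈ {4, 5}; common: {4}.
  x = 3: f ≡ 0 at y ∈ {5}; g ≡ 0 at y ∈ {0, 3}; common: ∅.
  x = 4: f ≡ 0 at y ∈ {2, 6}; g ≡ 0 at y ∈ {1, 3}; common: ∅.
  x = 5: f ≡ 0 at y ∈ {0, 6}; g ≡ 0 at y ∈ {6}; common: {6}.
  x = 6: f ≡ 0 at y ∈ {1, 3}; g ≡ 0 at y ∈ {2, 4}; common: ∅.
Collecting: common zeros = {(0, 2), (2, 4), (5, 6)}, so the count is 3.
Comparison with the Bézout bound: 3 ≤ 4 = deg(f)·deg(g), as expected for curves with no common component (the affine F_7-count falls short of the bound because intersections may lie at infinity, over extension fields, or carry multiplicity).


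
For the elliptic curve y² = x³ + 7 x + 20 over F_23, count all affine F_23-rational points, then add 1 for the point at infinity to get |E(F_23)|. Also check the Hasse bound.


Affine points = {(6, 5), (6, 18), (8, 6), (8, 17), (10, 3), (10, 20), (11, 5), (11, 18), (13, 10), (13, 13), (15, 2), (15, 21), (20, 8), (20, 15), (22, 9), (22, 14)}; affine count = 16; |E(F_23)| = 17.

Discriminant check: Δ ∝ 4a³ + 27b² = 4·7³ + 27·20² = 4·343 + 27·400 ≡ 5 (mod 23). Nonzero ⇒ E is nonsingular.
For each x ∈ F_23, compute rhs = x³ + 7·x + 20 mod 23, then count y ∈ F_23 with y² ≡ rhs.
  x = 0: rhs = 20, matching y values: none (0 points).
  x = 1: rhs = 5, matching y values: none (0 points).
  x = 2: rhs = 19, matching y values: none (0 points).
  x = 3: rhs = 22, matching y values: none (0 points).
  x = 4: rhs = 20, matching y values: none (0 points).
  x = 5: rhs = 19, matching y values: none (0 points).
  x = 6: rhs = 2, matching y values: 5, 18 (2 points).
  x = 7: rhs = 21, matching y values: none (0 points).
  x = 8: rhs = 13, matching y values: 6, 17 (2 points).
  x = 9: rhs = 7, matching y values: none (0 points).
  x = 10: rhs = 9, matching y values: 3, 20 (2 points).
  x = 11: rhs = 2, matching y values: 5, 18 (2 points).
  x = 12: rhs = 15, matching y values: none (0 points).
  x = 13: rhs = 8, matching y values: 10, 13 (2 points).
  x = 14: rhs = 10, matching y values: none (0 points).
  x = 15: rhs = 4, matching y values: 2, 21 (2 points).
  x = 16: rhs = 19, matching y values: none (0 points).
  x = 17: rhs = 15, matching y values: none (0 points).
  x = 18: rhs = 21, matching y values: none (0 points).
  x = 19: rhs = 20, matching y values: none (0 points).
  x = 20: rhs = 18, matching y values: 8, 15 (2 points).
  x = 21: rhs = 21, matching y values: none (0 points).
  x = 22: rhs = 12, matching y values: 9, 14 (2 points).
Total affine count: 16.
Full point count |E(F_23)| = 16 + 1 = 17.
Hasse bound: |17 − (23+1)| = |-7| = 7 ≤ 2√23 ≈ 9.5917 ✓.


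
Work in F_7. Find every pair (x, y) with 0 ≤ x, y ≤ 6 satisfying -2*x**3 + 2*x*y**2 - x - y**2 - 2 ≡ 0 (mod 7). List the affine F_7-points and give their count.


Affine F_7-points: {(2, 3), (2, 4), (3, 3), (3, 4)}; count = 4.

For each of the 49 pairs (x, y) ∈ F_7², evaluate f(x, y) mod 7. Record the zeros.
  x = 0: [0↦5, 1↦4, 2↦1, 3↦3, 4↦3, 5↦1, 6↦4]  zeros at y ∈ ∅
  x = 1: [0↦2, 1↦3, 2↦6, 3↦4, 4↦4, 5↦6, 6↦3]  zeros at y ∈ ∅
  x = 2: [0↦1, 1↦4, 2↦6, 3↦0, 4↦0, 5↦6, 6↦4]  zeros at y ∈ {3, 4}
  x = 3: [0↦4, 1↦2, 2↦3, 3↦0, 4↦0, 5↦3, 6↦2]  zeros at y ∈ {3, 4}
  x = 4: [0↦6, 1↦6, 2↦6, 3↦6, 4↦6, 5↦6, 6↦6]  zeros at y ∈ ∅
  x = 5: [0↦2, 1↦4, 2↦3, 3↦6, 4↦6, 5↦3, 6↦4]  zeros at y ∈ ∅
  x = 6: [0↦1, 1↦5, 2↦3, 3↦2, 4↦2, 5↦3, 6↦5]  zeros at y ∈ ∅
Collecting zeros: affine points = {(2, 3), (2, 4), (3, 3), (3, 4)}.
Total count |C(F_7)_aff| = 4.


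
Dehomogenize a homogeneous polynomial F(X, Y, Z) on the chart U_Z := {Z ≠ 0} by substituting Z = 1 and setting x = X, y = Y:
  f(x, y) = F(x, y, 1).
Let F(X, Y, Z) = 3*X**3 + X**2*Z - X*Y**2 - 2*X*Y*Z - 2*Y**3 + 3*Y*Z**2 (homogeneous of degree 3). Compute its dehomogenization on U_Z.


f(x, y) = 3*x**3 + x**2 - x*y**2 - 2*x*y - 2*y**3 + 3*y

On U_Z we set Z = 1. Each monomial c·X^i·Y^j·Z^k in F becomes c·x^i·y^j·1^k = c·x^i·y^j.
Substituting Z = 1: F(X, Y, 1) = 3*x**3 + x**2 - x*y**2 - 2*x*y - 2*y**3 + 3*y.
Note: deg(f) ≤ deg(F) = 3; strict inequality happens when F is divisible by Z (lost terms).


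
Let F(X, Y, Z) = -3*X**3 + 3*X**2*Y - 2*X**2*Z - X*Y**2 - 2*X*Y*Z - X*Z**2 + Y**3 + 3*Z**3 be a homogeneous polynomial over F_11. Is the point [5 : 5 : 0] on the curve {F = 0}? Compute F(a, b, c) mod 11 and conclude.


F(5,5,0) ≡ 0 (mod 11); P is on the curve.

Evaluate F(5, 5, 0) term-by-term (mod 11).
  -3*X**3 ↦ -3·125·1·1 = -375
  3*X**2*Y ↦ 3·25·5·1 = 375
  -2*X**2*Z ↦ -2·25·1·0 = 0
  -X*Y**2 ↦ -1·5·25·1 = -125
  -2*X*Y*Z ↦ -2·5·5·0 = 0
  -X*Z**2 ↦ -1·5·1·0 = 0
  Y**3 ↦ 1·1·125·1 = 125
  3*Z**3 ↦ 3·1·1·0 = 0
Sum: F(5, 5, 0) = (-375) + (375) + (0) + (-125) + (0) + (0) + (125) + (0) = 0.
Reducing mod 11: 0 ≡ 0 (mod 11).
Since F(a, b, c) ≡ 0 (mod 11), P lies on the curve.


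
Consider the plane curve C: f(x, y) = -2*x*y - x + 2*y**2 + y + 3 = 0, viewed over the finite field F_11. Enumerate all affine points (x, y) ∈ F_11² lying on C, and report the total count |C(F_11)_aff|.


Affine F_11-points: {(2, 1), (2, 6), (3, 0), (3, 8), (5, 3), (5, 7), (7, 2), (7, 10), (8, 4), (8, 9)}; count = 10.

For each of the 121 pairs (x, y) ∈ F_11², evaluate f(x, y) mod 11. Record the zeros.
  x = 0: [0↦3, 1↦6, 2↦2, 3↦2, 4↦6, 5↦3, 6↦4, 7↦9, 8↦7, 9↦9, 10↦4]  zeros at y ∈ ∅
  x = 1: [0↦2, 1↦3, 2↦8, 3↦6, 4↦8, 5↦3, 6↦2, 7↦5, 8↦1, 9↦1, 10↦5]  zeros at y ∈ ∅
  x = 2: [0↦1, 1↦0, 2↦3, 3↦10, 4↦10, 5↦3, 6↦0, 7↦1, 8↦6, 9↦4, 10↦6]  zeros at y ∈ {1, 6}
  x = 3: [0↦0, 1↦8, 2↦9, 3↦3, 4↦1, 5↦3, 6↦9, 7↦8, 8↦0, 9↦7, 10↦7]  zeros at y ∈ {0, 8}
  x = 4: [0↦10, 1↦5, 2↦4, 3↦7, 4↦3, 5↦3, 6↦7, 7↦4, 8↦5, 9↦10, 10↦8]  zeros at y ∈ ∅
  x = 5: [0↦9, 1↦2, 2↦10, 3↦0, 4↦5, 5↦3, 6↦5, 7↦0, 8↦10, 9↦2, 10↦9]  zeros at y ∈ {3, 7}
  x = 6: [0↦8, 1↦10, 2↦5, 3↦4, 4↦7, 5↦3, 6↦3, 7↦7, 8↦4, 9↦5, 10↦10]  zeros at y ∈ ∅
  x = 7: [0↦7, 1↦7, 2↦0, 3↦8, 4↦9, 5↦3, 6↦1, 7↦3, 8↦9, 9↦8, 10↦0]  zeros at y ∈ {2, 10}
  x = 8: [0↦6, 1↦4, 2↦6, 3↦1, 4↦0, 5↦3, 6↦10, 7↦10, 8↦3, 9↦0, 10↦1]  zeros at y ∈ {4, 9}
  x = 9: [0↦5, 1↦1, 2↦1, 3↦5, 4↦2, 5↦3, 6↦8, 7↦6, 8↦8, 9↦3, 10↦2]  zeros at y ∈ ∅
  x = 10: [0↦4, 1↦9, 2↦7, 3↦9, 4↦4, 5↦3, 6↦6, 7↦2, 8↦2, 9↦6, 10↦3]  zeros at y ∈ ∅
Collecting zeros: affine points = {(2, 1), (2, 6), (3, 0), (3, 8), (5, 3), (5, 7), (7, 2), (7, 10), (8, 4), (8, 9)}.
Total count |C(F_11)_aff| = 10.


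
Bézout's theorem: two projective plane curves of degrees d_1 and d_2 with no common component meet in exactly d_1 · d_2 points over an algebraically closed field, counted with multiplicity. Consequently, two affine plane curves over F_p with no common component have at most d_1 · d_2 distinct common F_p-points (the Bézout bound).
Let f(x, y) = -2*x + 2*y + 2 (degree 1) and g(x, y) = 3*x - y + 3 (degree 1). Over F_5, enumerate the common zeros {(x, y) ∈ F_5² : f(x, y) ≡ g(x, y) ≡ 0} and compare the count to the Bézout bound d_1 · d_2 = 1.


Common zeros: {(3, 2)}; count = 1; Bézout bound = 1.

deg(f) = 1, deg(g) = 1, so Bézout bound = 1.
Scan x ∈ F_5. For each x, list the y ∈ F_5 with f(x, y) ≡ 0 and those with g(x, y) ≡ 0 (mod 5); the common zeros in that column are the intersection.
  x = 0: f ≡ 0 at y ∈ {4}; g ≡ 0 at y ∈ {3}; common: ∅.
  x = 1: f ≡ 0 at y ∈ {0}; g ≡ 0 at y ∈ {1}; common: ∅.
  x = 2: f ≡ 0 at y ∈ {1}; g ≡ 0 at y ∈ {4}; common: ∅.
  x = 3: f ≡ 0 at y ∈ {2}; g ≡ 0 at y ∈ {2}; common: {2}.
  x = 4: f ≡ 0 at y ∈ {3}; g ≡ 0 at y ∈ {0}; common: ∅.
Collecting: common zeros = {(3, 2)}, so the count is 1.
Comparison with the Bézout bound: 1 ≤ 1 = deg(f)·deg(g), as expected for curves with no common component (the bound is attained).


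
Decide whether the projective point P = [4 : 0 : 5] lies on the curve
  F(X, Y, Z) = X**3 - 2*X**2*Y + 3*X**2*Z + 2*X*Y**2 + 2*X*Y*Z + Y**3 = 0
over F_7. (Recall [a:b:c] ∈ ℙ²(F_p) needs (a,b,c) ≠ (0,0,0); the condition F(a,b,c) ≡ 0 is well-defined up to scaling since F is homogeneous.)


F(4,0,5) ≡ 3 (mod 7); P is NOT on the curve.

Evaluate F(4, 0, 5) term-by-term (mod 7).
  X**3 ↦ 1·64·1·1 = 64
  -2*X**2*Y ↦ -2·16·0·1 = 0
  3*X**2*Z ↦ 3·16·1·5 = 240
  2*X*Y**2 ↦ 2·4·0·1 = 0
  2*X*Y*Z ↦ 2·4·0·5 = 0
  Y**3 ↦ 1·1·0·1 = 0
Sum: F(4, 0, 5) = (64) + (0) + (240) + (0) + (0) + (0) = 304.
Reducing mod 7: 304 ≡ 3 (mod 7).
Since F(a, b, c) ≡ 3 ≠ 0 (mod 7), P does NOT lie on the curve.


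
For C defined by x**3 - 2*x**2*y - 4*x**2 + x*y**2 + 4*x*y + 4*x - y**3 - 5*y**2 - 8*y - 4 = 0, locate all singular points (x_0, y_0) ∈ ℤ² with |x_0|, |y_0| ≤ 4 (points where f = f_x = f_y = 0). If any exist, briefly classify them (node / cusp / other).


Singular points: {(0, -2)}; classification: cusp.

Compute partial derivatives:
  f_x = 3*x**2 - 4*x*y - 8*x + y**2 + 4*y + 4.
  f_y = -2*x**2 + 2*x*y + 4*x - 3*y**2 - 10*y - 8.
Scan x_0 ∈ {−4, ..., 4}. For each x_0, f_y(x_0, y) is a polynomial in y; find its integer roots y ∈ {−4, ..., 4}, then test f_x and f at those candidates.
  x = -4: f_y(-4, y) = -3*y**2 - 18*y - 56; no integer root y with |y| ≤ 4.
  x = -3: f_y(-3, y) = -3*y**2 - 16*y - 38; no integer root y with |y| ≤ 4.
  x = -2: f_y(-2, y) = -3*y**2 - 14*y - 24; no integer root y with |y| ≤ 4.
  x = -1: f_y(-1, y) = -3*y**2 - 12*y - 14; no integer root y with |y| ≤ 4.
  x = 0: f_y(0, y) = -3*y**2 - 10*y - 8; vanishes at y ∈ {-2}. (0, -2): f_x = 0, f = 0 — SINGULAR.
  x = 1: f_y(1, y) = -3*y**2 - 8*y - 6; no integer root y with |y| ≤ 4.
  x = 2: f_y(2, y) = -3*y**2 - 6*y - 8; no integer root y with |y| ≤ 4.
  x = 3: f_y(3, y) = -3*y**2 - 4*y - 14; no integer root y with |y| ≤ 4.
  x = 4: f_y(4, y) = -3*y**2 - 2*y - 24; no integer root y with |y| ≤ 4.
Only singular point on the grid: (0, -2).
Classify: substitute x = 0 + u, y = -2 + v and expand: f = u**3 - 2*u**2*v + u*v**2 - v**3 + v**2.
No constant or linear terms (consistent with a singular point). Quadratic part: v**2. Cubic part: u**3 - 2*u**2*v + u*v**2 - v**3.
The quadratic part v**2 is a perfect square, so there is a single (double) tangent line v = 0, i.e. y = -2. Restricting the cubic part to that line (v = 0) leaves u**3 ≠ 0, so f is not divisible by v and the branch is v² ≈ -u**3 to lowest order — this is a cusp.
Classification: cusp.


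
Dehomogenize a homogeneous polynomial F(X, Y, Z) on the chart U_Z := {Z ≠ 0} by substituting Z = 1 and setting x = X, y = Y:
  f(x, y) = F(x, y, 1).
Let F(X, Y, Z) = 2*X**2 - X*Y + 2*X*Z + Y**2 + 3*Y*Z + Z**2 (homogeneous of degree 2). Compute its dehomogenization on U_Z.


f(x, y) = 2*x**2 - x*y + 2*x + y**2 + 3*y + 1

On U_Z we set Z = 1. Each monomial c·X^i·Y^j·Z^k in F becomes c·x^i·y^j·1^k = c·x^i·y^j.
Substituting Z = 1: F(X, Y, 1) = 2*x**2 - x*y + 2*x + y**2 + 3*y + 1.
Note: deg(f) ≤ deg(F) = 2; strict inequality happens when F is divisible by Z (lost terms).


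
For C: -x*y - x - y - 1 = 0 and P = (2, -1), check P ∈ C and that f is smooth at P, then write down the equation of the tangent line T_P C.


Tangent line at P: -3*y - 3 = 0.

Step 1: f(2, -1) = 0, so P lies on C.
Step 2: partial derivatives
  f_x(x, y) = -y - 1, f_y(x, y) = -x - 1.
  f_x(P) = 0, f_y(P) = -3 (gradient nonzero, so P is smooth).
Step 3: tangent line at P: 0·(x − 2) + -3·(y − -1) = 0.
Expanding: -3*y - 3 = 0.


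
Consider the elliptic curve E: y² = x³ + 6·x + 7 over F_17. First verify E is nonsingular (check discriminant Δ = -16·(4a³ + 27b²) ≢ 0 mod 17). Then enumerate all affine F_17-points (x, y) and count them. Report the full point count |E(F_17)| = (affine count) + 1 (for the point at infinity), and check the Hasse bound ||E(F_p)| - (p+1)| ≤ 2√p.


Affine points = {(3, 1), (3, 16), (5, 3), (5, 14), (6, 2), (6, 15), (7, 1), (7, 16), (9, 5), (9, 12), (10, 8), (10, 9), (13, 2), (13, 15), (14, 8), (14, 9), (15, 2), (15, 15), (16, 0)}; affine count = 19; |E(F_17)| = 20.

Discriminant check: Δ ∝ 4a³ + 27b² = 4·6³ + 27·7² = 4·216 + 27·49 ≡ 11 (mod 17). Nonzero ⇒ E is nonsingular.
For each x ∈ F_17, compute rhs = x³ + 6·x + 7 mod 17, then count y ∈ F_17 with y² ≡ rhs.
  x = 0: rhs = 7, matching y values: none (0 points).
  x = 1: rhs = 14, matching y values: none (0 points).
  x = 2: rhs = 10, matching y values: none (0 points).
  x = 3: rhs = 1, matching y values: 1, 16 (2 points).
  x = 4: rhs = 10, matching y values: none (0 points).
  x = 5: rhs = 9, matching y values: 3, 14 (2 points).
  x = 6: rhs = 4, matching y values: 2, 15 (2 points).
  x = 7: rhs = 1, matching y values: 1, 16 (2 points).
  x = 8: rhs = 6, matching y values: none (0 points).
  x = 9: rhs = 8, matching y values: 5, 12 (2 points).
  x = 10: rhs = 13, matching y values: 8, 9 (2 points).
  x = 11: rhs = 10, matching y values: none (0 points).
  x = 12: rhs = 5, matching y values: none (0 points).
  x = 13: rhs = 4, matching y values: 2, 15 (2 points).
  x = 14: rhs = 13, matching y values: 8, 9 (2 points).
  x = 15: rhs = 4, matching y values: 2, 15 (2 points).
  x = 16: rhs = 0, matching y values: 0 (1 points).
Total affine count: 19.
Full point count |E(F_17)| = 19 + 1 = 20.
Hasse bound: |20 − (17+1)| = |2| = 2 ≤ 2√17 ≈ 8.2462 ✓.


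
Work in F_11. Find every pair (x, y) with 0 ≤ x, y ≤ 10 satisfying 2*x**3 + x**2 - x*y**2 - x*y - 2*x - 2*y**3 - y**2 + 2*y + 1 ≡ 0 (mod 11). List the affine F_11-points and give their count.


Affine F_11-points: {(0, 1), (0, 5), (0, 10), (1, 4), (2, 2), (2, 5), (2, 8), (3, 5), (5, 2), (5, 8), (5, 9), (8, 1), (9, 2), (9, 7), (9, 8)}; count = 15.

For each of the 121 pairs (x, y) ∈ F_11², evaluate f(x, y) mod 11. Record the zeros.
  x = 0: [0↦1, 1↦0, 2↦7, 3↦10, 4↦8, 5↦0, 6↦7, 7↦6, 8↦7, 9↦9, 10↦0]  zeros at y ∈ {1, 5, 10}
  x = 1: [0↦2, 1↦10, 2↦2, 3↦10, 4↦0, 5↦4, 6↦10, 7↦6, 8↦2, 9↦8, 10↦1]  zeros at y ∈ {4}
  x = 2: [0↦6, 1↦1, 2↦0, 3↦2, 4↦6, 5↦0, 6↦5, 7↦9, 8↦0, 9↦10, 10↦5]  zeros at y ∈ {2, 5, 8}
  x = 3: [0↦3, 1↦7, 2↦2, 3↦9, 4↦5, 5↦0, 6↦4, 7↦5, 8↦2, 9↦5, 10↦2]  zeros at y ∈ {5}
  x = 4: [0↦5, 1↦7, 2↦9, 3↦10, 4↦9, 5↦5, 6↦8, 7↦6, 8↦9, 9↦5, 10↦4]  zeros at y ∈ ∅
  x = 5: [0↦2, 1↦2, 2↦0, 3↦6, 4↦8, 5↦5, 6↦7, 7↦2, 8↦0, 9↦0, 10↦1]  zeros at y ∈ {2, 8, 9}
  x = 6: [0↦6, 1↦4, 2↦9, 3↦9, 4↦3, 5↦1, 6↦2, 7↦5, 8↦9, 9↦2, 10↦5]  zeros at y ∈ ∅
  x = 7: [0↦7, 1↦3, 2↦4, 3↦9, 4↦6, 5↦5, 6↦5, 7↦5, 8↦4, 9↦1, 10↦6]  zeros at y ∈ ∅
  x = 8: [0↦6, 1↦0, 2↦8, 3↦7, 4↦7, 5↦7, 6↦6, 7↦3, 8↦8, 9↦9, 10↦5]  zeros at y ∈ {1}
  x = 9: [0↦4, 1↦7, 2↦0, 3↦4, 4↦7, 5↦8, 6↦6, 7↦0, 8↦0, 9↦5, 10↦3]  zeros at y ∈ {2, 7, 8}
  x = 10: [0↦2, 1↦3, 2↦3, 3↦1, 4↦7, 5↦9, 6↦6, 7↦8, 8↦3, 9↦1, 10↦1]  zeros at y ∈ ∅
Collecting zeros: affine points = {(0, 1), (0, 5), (0, 10), (1, 4), (2, 2), (2, 5), (2, 8), (3, 5), (5, 2), (5, 8), (5, 9), (8, 1), (9, 2), (9, 7), (9, 8)}.
Total count |C(F_11)_aff| = 15.
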